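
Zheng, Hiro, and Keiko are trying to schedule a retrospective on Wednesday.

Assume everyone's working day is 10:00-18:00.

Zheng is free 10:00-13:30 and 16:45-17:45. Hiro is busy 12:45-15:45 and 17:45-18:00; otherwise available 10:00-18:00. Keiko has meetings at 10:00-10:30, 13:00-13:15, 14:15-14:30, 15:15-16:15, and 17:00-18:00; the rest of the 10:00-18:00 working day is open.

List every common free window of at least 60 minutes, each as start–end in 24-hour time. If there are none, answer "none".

10:30–12:45

Hiro free within 10:00–18:00: 10:00–12:45, 15:45–17:45.
Keiko free within 10:00–18:00: 10:30–13:00, 13:15–14:15, 14:30–15:15, 16:15–17:00.
Zheng ∩ Hiro: 10:00–12:45, 16:45–17:45.
Zheng ∩ Hiro ∩ Keiko: 10:30–12:45, 16:45–17:00.
Windows ≥ 60 min: 10:30–12:45.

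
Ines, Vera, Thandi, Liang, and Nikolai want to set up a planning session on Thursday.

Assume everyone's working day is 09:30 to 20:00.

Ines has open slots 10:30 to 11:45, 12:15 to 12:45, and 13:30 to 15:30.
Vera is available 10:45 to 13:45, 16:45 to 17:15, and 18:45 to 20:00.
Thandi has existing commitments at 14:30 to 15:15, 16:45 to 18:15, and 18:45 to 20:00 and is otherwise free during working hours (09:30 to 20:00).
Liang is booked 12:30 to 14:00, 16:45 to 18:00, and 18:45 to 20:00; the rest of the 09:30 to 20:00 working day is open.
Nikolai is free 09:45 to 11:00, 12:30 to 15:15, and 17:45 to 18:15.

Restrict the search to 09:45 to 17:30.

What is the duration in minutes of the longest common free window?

15 minutes

Thandi free within 09:30–20:00: 09:30–14:30, 15:15–16:45, 18:15–18:45.
Liang free within 09:30–20:00: 09:30–12:30, 14:00–16:45, 18:00–18:45.
Ines ∩ Vera: 10:45–11:45, 12:15–12:45, 13:30–13:45.
Ines ∩ Vera ∩ Thandi: 10:45–11:45, 12:15–12:45, 13:30–13:45.
Ines ∩ Vera ∩ Thandi ∩ Liang: 10:45–11:45, 12:15–12:30.
Ines ∩ Vera ∩ Thandi ∩ Liang ∩ Nikolai: 10:45–11:00.
Restricted to 09:45–17:30: 10:45–11:00.
Single common window of 15 minutes.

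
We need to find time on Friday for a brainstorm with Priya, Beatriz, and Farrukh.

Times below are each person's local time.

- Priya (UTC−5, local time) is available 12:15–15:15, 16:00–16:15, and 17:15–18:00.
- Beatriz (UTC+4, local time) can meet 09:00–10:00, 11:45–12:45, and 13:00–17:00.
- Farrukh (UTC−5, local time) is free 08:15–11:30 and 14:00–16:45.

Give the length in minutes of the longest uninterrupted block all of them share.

0 minutes

Priya → UTC: 17:15–20:15, 21:00–21:15, 22:15–23:00.
Beatriz → UTC: 05:00–06:00, 07:45–08:45, 09:00–13:00.
Farrukh → UTC: 13:15–16:30, 19:00–21:45.
Priya ∩ Beatriz: (none).
Priya ∩ Beatriz ∩ Farrukh: (none).
No common window.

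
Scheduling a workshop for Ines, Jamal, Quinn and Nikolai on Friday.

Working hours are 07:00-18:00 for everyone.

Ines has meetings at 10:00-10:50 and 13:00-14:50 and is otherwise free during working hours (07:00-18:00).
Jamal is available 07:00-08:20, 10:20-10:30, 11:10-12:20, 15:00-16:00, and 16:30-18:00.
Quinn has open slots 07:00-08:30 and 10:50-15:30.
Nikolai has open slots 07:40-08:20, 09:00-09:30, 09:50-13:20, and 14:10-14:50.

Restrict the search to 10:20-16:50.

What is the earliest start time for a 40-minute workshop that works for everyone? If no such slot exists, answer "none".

11:10

Ines free within 07:00–18:00: 07:00–10:00, 10:50–13:00, 14:50–18:00.
Ines ∩ Jamal: 07:00–08:20, 11:10–12:20, 15:00–16:00, 16:30–18:00.
Ines ∩ Jamal ∩ Quinn: 07:00–08:20, 11:10–12:20, 15:00–15:30.
Ines ∩ Jamal ∩ Quinn ∩ Nikolai: 07:40–08:20, 11:10–12:20.
Restricted to 10:20–16:50: 11:10–12:20.
Windows ≥ 40 min: 11:10–12:20.
Earliest such window starts at 11:10.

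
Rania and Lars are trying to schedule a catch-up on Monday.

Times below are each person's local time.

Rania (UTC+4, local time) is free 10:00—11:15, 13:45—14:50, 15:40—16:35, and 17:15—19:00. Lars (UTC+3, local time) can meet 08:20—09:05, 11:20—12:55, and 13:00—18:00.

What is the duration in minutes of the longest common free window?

Rania → UTC: 06:00–07:15, 09:45–10:50, 11:40–12:35, 13:15–15:00.
Lars → UTC: 05:20–06:05, 08:20–09:55, 10:00–15:00.
Rania ∩ Lars: 06:00–06:05, 09:45–09:55, 10:00–10:50, 11:40–12:35, 13:15–15:00.
Common window lengths: 5, 10, 50, 55, 105 min; longest is 105.

105 minutes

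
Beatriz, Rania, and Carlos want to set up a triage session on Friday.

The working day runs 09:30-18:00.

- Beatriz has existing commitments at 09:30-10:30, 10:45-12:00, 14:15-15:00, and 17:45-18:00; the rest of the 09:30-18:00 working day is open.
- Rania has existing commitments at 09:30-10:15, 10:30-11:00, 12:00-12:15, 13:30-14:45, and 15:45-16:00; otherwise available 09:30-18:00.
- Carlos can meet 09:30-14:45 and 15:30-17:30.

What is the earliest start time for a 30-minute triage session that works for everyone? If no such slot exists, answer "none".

12:15

Beatriz free within 09:30–18:00: 10:30–10:45, 12:00–14:15, 15:00–17:45.
Rania free within 09:30–18:00: 10:15–10:30, 11:00–12:00, 12:15–13:30, 14:45–15:45, 16:00–18:00.
Beatriz ∩ Rania: 12:15–13:30, 15:00–15:45, 16:00–17:45.
Beatriz ∩ Rania ∩ Carlos: 12:15–13:30, 15:30–15:45, 16:00–17:30.
Windows ≥ 30 min: 12:15–13:30, 16:00–17:30.
Earliest such window starts at 12:15.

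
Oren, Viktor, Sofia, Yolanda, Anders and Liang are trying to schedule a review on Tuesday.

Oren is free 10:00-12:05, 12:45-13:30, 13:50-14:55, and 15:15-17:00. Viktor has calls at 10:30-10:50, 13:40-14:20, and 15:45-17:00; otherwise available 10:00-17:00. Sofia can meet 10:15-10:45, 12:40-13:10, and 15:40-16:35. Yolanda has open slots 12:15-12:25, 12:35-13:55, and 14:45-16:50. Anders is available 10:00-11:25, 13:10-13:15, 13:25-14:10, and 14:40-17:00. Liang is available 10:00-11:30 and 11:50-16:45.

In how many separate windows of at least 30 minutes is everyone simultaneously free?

Viktor free within 10:00–17:00: 10:00–10:30, 10:50–13:40, 14:20–15:45.
Oren ∩ Viktor: 10:00–10:30, 10:50–12:05, 12:45–13:30, 14:20–14:55, 15:15–15:45.
Oren ∩ Viktor ∩ Sofia: 10:15–10:30, 12:45–13:10, 15:40–15:45.
Oren ∩ Viktor ∩ Sofia ∩ Yolanda: 12:45–13:10, 15:40–15:45.
Oren ∩ Viktor ∩ Sofia ∩ Yolanda ∩ Anders: 15:40–15:45.
Oren ∩ Viktor ∩ Sofia ∩ Yolanda ∩ Anders ∩ Liang: 15:40–15:45.
Windows ≥ 30 min: (none).
That's 0 windows.

0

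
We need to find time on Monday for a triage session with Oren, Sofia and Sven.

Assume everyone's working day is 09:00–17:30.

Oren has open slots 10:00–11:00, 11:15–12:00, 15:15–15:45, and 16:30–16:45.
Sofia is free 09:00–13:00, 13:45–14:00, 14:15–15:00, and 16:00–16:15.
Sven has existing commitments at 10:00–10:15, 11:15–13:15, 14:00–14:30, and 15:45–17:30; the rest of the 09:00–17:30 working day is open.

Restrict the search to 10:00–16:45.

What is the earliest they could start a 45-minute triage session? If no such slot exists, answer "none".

Sven free within 09:00–17:30: 09:00–10:00, 10:15–11:15, 13:15–14:00, 14:30–15:45.
Oren ∩ Sofia: 10:00–11:00, 11:15–12:00.
Oren ∩ Sofia ∩ Sven: 10:15–11:00.
Restricted to 10:00–16:45: 10:15–11:00.
Windows ≥ 45 min: 10:15–11:00.
Earliest such window starts at 10:15.

10:15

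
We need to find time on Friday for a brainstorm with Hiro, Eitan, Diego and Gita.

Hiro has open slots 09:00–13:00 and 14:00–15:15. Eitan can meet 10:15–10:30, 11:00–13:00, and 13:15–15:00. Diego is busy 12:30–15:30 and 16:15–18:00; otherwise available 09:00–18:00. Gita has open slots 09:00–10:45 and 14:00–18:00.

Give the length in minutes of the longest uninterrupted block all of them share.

Diego free within 09:00–18:00: 09:00–12:30, 15:30–16:15.
Hiro ∩ Eitan: 10:15–10:30, 11:00–13:00, 14:00–15:00.
Hiro ∩ Eitan ∩ Diego: 10:15–10:30, 11:00–12:30.
Hiro ∩ Eitan ∩ Diego ∩ Gita: 10:15–10:30.
Single common window of 15 minutes.

15 minutes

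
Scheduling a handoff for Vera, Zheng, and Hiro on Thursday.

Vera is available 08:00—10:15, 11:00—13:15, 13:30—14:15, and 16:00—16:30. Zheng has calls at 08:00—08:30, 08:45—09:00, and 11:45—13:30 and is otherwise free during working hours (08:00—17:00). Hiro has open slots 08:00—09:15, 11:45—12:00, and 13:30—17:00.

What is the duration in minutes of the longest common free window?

45 minutes

Zheng free within 08:00–17:00: 08:30–08:45, 09:00–11:45, 13:30–17:00.
Vera ∩ Zheng: 08:30–08:45, 09:00–10:15, 11:00–11:45, 13:30–14:15, 16:00–16:30.
Vera ∩ Zheng ∩ Hiro: 08:30–08:45, 09:00–09:15, 13:30–14:15, 16:00–16:30.
Common window lengths: 15, 15, 45, 30 min; longest is 45.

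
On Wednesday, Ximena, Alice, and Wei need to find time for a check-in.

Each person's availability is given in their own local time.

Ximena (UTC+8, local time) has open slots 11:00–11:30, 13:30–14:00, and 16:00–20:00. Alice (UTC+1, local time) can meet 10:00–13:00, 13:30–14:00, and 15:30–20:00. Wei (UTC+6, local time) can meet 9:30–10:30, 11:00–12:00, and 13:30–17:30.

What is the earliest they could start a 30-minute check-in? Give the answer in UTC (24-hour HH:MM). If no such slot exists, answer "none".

09:00

Ximena → UTC: 03:00–03:30, 05:30–06:00, 08:00–12:00.
Alice → UTC: 09:00–12:00, 12:30–13:00, 14:30–19:00.
Wei → UTC: 03:30–04:30, 05:00–06:00, 07:30–11:30.
Ximena ∩ Alice: 09:00–12:00.
Ximena ∩ Alice ∩ Wei: 09:00–11:30.
Windows ≥ 30 min: 09:00–11:30.
Earliest such window starts at 09:00.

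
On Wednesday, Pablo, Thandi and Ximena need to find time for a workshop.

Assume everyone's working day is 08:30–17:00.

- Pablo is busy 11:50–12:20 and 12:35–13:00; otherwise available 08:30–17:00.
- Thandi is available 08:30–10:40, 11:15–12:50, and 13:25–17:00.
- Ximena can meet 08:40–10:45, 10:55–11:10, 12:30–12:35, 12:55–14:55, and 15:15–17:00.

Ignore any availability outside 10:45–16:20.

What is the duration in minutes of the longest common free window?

Pablo free within 08:30–17:00: 08:30–11:50, 12:20–12:35, 13:00–17:00.
Pablo ∩ Thandi: 08:30–10:40, 11:15–11:50, 12:20–12:35, 13:25–17:00.
Pablo ∩ Thandi ∩ Ximena: 08:40–10:40, 12:30–12:35, 13:25–14:55, 15:15–17:00.
Restricted to 10:45–16:20: 12:30–12:35, 13:25–14:55, 15:15–16:20.
Common window lengths: 5, 90, 65 min; longest is 90.

90 minutes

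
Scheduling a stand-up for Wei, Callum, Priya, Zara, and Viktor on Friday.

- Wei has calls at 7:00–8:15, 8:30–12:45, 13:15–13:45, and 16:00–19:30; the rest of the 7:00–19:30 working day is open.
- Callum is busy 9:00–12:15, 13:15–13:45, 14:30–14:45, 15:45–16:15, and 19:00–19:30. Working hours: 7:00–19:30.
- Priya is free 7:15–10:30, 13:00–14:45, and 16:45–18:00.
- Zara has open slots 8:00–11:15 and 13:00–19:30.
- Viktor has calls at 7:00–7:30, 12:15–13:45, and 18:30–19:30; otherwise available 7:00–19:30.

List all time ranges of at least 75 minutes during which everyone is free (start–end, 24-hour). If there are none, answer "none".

Wei free within 07:00–19:30: 08:15–08:30, 12:45–13:15, 13:45–16:00.
Callum free within 07:00–19:30: 07:00–09:00, 12:15–13:15, 13:45–14:30, 14:45–15:45, 16:15–19:00.
Viktor free within 07:00–19:30: 07:30–12:15, 13:45–18:30.
Wei ∩ Callum: 08:15–08:30, 12:45–13:15, 13:45–14:30, 14:45–15:45.
Wei ∩ Callum ∩ Priya: 08:15–08:30, 13:00–13:15, 13:45–14:30.
Wei ∩ Callum ∩ Priya ∩ Zara: 08:15–08:30, 13:00–13:15, 13:45–14:30.
Wei ∩ Callum ∩ Priya ∩ Zara ∩ Viktor: 08:15–08:30, 13:45–14:30.
Windows ≥ 75 min: (none).

none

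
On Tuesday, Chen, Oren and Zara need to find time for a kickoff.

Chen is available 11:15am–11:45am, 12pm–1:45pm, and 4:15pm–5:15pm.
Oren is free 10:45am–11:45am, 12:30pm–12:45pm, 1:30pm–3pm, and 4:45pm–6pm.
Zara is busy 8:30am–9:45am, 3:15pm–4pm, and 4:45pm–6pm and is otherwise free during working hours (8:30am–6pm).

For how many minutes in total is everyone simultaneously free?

Zara free within 08:30–18:00: 09:45–15:15, 16:00–16:45.
Chen ∩ Oren: 11:15–11:45, 12:30–12:45, 13:30–13:45, 16:45–17:15.
Chen ∩ Oren ∩ Zara: 11:15–11:45, 12:30–12:45, 13:30–13:45.
Total common minutes: 30 + 15 + 15 = 60.

60 minutes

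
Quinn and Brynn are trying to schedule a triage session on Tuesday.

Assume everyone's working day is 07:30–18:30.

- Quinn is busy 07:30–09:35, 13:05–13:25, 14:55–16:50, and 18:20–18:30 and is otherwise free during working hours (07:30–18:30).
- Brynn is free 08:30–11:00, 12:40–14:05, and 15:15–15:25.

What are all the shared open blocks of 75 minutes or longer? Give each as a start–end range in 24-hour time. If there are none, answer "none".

Quinn free within 07:30–18:30: 09:35–13:05, 13:25–14:55, 16:50–18:20.
Quinn ∩ Brynn: 09:35–11:00, 12:40–13:05, 13:25–14:05.
Windows ≥ 75 min: 09:35–11:00.

09:35–11:00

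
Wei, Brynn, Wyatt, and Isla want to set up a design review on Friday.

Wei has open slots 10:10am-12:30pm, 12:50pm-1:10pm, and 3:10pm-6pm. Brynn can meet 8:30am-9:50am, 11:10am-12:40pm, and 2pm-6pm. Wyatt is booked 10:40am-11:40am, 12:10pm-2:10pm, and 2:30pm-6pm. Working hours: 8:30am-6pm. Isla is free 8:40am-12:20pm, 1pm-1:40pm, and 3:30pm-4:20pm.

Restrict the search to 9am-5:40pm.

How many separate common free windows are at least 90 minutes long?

Wyatt free within 08:30–18:00: 08:30–10:40, 11:40–12:10, 14:10–14:30.
Wei ∩ Brynn: 11:10–12:30, 15:10–18:00.
Wei ∩ Brynn ∩ Wyatt: 11:40–12:10.
Wei ∩ Brynn ∩ Wyatt ∩ Isla: 11:40–12:10.
Restricted to 09:00–17:40: 11:40–12:10.
Windows ≥ 90 min: (none).
That's 0 windows.

0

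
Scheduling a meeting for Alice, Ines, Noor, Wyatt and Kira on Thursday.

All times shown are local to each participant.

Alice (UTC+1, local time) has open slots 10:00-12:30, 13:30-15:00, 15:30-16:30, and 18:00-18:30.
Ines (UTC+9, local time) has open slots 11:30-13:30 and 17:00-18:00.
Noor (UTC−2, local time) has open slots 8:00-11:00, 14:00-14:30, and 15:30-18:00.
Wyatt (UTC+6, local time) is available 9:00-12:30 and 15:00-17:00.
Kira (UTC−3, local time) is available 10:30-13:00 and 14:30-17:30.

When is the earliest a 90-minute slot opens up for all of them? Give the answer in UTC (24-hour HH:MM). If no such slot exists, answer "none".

none

Alice → UTC: 09:00–11:30, 12:30–14:00, 14:30–15:30, 17:00–17:30.
Ines → UTC: 02:30–04:30, 08:00–09:00.
Noor → UTC: 10:00–13:00, 16:00–16:30, 17:30–20:00.
Wyatt → UTC: 03:00–06:30, 09:00–11:00.
Kira → UTC: 13:30–16:00, 17:30–20:30.
Alice ∩ Ines: (none).
Alice ∩ Ines ∩ Noor: (none).
Alice ∩ Ines ∩ Noor ∩ Wyatt: (none).
Alice ∩ Ines ∩ Noor ∩ Wyatt ∩ Kira: (none).
Windows ≥ 90 min: (none).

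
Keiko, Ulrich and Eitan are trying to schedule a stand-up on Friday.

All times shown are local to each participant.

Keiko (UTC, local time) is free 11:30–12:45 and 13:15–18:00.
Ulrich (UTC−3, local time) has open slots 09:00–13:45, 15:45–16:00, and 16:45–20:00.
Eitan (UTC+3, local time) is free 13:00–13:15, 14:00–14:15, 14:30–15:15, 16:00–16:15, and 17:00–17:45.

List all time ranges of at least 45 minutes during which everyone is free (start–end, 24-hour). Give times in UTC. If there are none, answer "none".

14:00–14:45

Keiko → UTC: 11:30–12:45, 13:15–18:00.
Ulrich → UTC: 12:00–16:45, 18:45–19:00, 19:45–23:00.
Eitan → UTC: 10:00–10:15, 11:00–11:15, 11:30–12:15, 13:00–13:15, 14:00–14:45.
Keiko ∩ Ulrich: 12:00–12:45, 13:15–16:45.
Keiko ∩ Ulrich ∩ Eitan: 12:00–12:15, 14:00–14:45.
Windows ≥ 45 min: 14:00–14:45.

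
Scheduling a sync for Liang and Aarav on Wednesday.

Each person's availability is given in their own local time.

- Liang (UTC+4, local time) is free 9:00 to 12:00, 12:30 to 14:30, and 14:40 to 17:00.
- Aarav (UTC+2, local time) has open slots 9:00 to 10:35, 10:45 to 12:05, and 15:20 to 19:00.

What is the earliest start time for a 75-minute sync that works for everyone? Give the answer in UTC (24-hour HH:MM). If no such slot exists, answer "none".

08:45

Liang → UTC: 05:00–08:00, 08:30–10:30, 10:40–13:00.
Aarav → UTC: 07:00–08:35, 08:45–10:05, 13:20–17:00.
Liang ∩ Aarav: 07:00–08:00, 08:30–08:35, 08:45–10:05.
Windows ≥ 75 min: 08:45–10:05.
Earliest such window starts at 08:45.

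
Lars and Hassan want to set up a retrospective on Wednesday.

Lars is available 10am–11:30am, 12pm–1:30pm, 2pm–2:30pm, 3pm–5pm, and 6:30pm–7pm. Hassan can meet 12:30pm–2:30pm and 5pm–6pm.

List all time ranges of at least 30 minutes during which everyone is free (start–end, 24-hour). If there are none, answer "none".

12:30–13:30, 14:00–14:30

Lars ∩ Hassan: 12:30–13:30, 14:00–14:30.
Windows ≥ 30 min: 12:30–13:30, 14:00–14:30.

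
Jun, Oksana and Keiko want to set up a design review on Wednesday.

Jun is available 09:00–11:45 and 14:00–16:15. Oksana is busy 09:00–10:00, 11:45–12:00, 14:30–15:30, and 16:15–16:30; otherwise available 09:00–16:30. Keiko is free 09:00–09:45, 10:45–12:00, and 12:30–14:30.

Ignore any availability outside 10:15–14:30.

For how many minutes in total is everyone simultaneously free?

90 minutes

Oksana free within 09:00–16:30: 10:00–11:45, 12:00–14:30, 15:30–16:15.
Jun ∩ Oksana: 10:00–11:45, 14:00–14:30, 15:30–16:15.
Jun ∩ Oksana ∩ Keiko: 10:45–11:45, 14:00–14:30.
Restricted to 10:15–14:30: 10:45–11:45, 14:00–14:30.
Total common minutes: 60 + 30 = 90.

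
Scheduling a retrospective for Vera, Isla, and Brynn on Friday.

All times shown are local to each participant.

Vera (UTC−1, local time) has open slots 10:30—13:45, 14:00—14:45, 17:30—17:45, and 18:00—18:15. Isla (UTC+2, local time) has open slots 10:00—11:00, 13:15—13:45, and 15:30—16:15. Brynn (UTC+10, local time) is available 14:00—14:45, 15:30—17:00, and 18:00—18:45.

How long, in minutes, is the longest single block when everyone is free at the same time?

Vera → UTC: 11:30–14:45, 15:00–15:45, 18:30–18:45, 19:00–19:15.
Isla → UTC: 08:00–09:00, 11:15–11:45, 13:30–14:15.
Brynn → UTC: 04:00–04:45, 05:30–07:00, 08:00–08:45.
Vera ∩ Isla: 11:30–11:45, 13:30–14:15.
Vera ∩ Isla ∩ Brynn: (none).
No common window.

0 minutes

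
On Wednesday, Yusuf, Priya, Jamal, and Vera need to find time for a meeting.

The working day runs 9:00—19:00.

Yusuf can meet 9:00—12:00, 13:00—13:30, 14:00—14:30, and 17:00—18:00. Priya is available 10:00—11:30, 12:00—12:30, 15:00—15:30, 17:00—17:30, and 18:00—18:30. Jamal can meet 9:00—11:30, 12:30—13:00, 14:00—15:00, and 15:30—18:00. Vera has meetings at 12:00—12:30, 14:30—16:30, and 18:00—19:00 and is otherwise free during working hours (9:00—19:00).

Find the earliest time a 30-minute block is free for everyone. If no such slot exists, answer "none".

Vera free within 09:00–19:00: 09:00–12:00, 12:30–14:30, 16:30–18:00.
Yusuf ∩ Priya: 10:00–11:30, 17:00–17:30.
Yusuf ∩ Priya ∩ Jamal: 10:00–11:30, 17:00–17:30.
Yusuf ∩ Priya ∩ Jamal ∩ Vera: 10:00–11:30, 17:00–17:30.
Windows ≥ 30 min: 10:00–11:30, 17:00–17:30.
Earliest such window starts at 10:00.

10:00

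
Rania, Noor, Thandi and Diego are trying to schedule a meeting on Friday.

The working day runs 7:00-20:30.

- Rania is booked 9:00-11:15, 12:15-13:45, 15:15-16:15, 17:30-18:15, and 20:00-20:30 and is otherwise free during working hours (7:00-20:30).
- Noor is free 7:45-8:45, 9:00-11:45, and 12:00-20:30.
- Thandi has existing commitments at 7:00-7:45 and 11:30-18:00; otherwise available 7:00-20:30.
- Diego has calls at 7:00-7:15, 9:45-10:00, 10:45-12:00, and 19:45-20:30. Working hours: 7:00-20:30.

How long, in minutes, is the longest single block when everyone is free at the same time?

Rania free within 07:00–20:30: 07:00–09:00, 11:15–12:15, 13:45–15:15, 16:15–17:30, 18:15–20:00.
Thandi free within 07:00–20:30: 07:45–11:30, 18:00–20:30.
Diego free within 07:00–20:30: 07:15–09:45, 10:00–10:45, 12:00–19:45.
Rania ∩ Noor: 07:45–08:45, 11:15–11:45, 12:00–12:15, 13:45–15:15, 16:15–17:30, 18:15–20:00.
Rania ∩ Noor ∩ Thandi: 07:45–08:45, 11:15–11:30, 18:15–20:00.
Rania ∩ Noor ∩ Thandi ∩ Diego: 07:45–08:45, 18:15–19:45.
Common window lengths: 60, 90 min; longest is 90.

90 minutes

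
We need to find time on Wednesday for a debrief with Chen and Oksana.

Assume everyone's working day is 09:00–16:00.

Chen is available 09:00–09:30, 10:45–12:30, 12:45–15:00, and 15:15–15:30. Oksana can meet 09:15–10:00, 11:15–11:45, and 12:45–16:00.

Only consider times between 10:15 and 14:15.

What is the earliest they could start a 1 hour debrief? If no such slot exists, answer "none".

12:45

Chen ∩ Oksana: 09:15–09:30, 11:15–11:45, 12:45–15:00, 15:15–15:30.
Restricted to 10:15–14:15: 11:15–11:45, 12:45–14:15.
Windows ≥ 60 min: 12:45–14:15.
Earliest such window starts at 12:45.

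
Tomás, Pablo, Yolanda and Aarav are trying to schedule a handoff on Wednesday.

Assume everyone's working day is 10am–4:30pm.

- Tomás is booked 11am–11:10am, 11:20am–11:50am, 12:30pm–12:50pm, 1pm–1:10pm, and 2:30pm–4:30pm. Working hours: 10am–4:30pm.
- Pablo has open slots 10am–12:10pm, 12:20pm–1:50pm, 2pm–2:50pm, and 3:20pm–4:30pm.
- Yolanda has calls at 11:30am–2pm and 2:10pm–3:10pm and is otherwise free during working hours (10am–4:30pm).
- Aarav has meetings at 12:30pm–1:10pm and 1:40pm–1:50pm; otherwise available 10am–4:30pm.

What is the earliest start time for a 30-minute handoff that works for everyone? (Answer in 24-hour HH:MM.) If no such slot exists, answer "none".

Tomás free within 10:00–16:30: 10:00–11:00, 11:10–11:20, 11:50–12:30, 12:50–13:00, 13:10–14:30.
Yolanda free within 10:00–16:30: 10:00–11:30, 14:00–14:10, 15:10–16:30.
Aarav free within 10:00–16:30: 10:00–12:30, 13:10–13:40, 13:50–16:30.
Tomás ∩ Pablo: 10:00–11:00, 11:10–11:20, 11:50–12:10, 12:20–12:30, 12:50–13:00, 13:10–13:50, 14:00–14:30.
Tomás ∩ Pablo ∩ Yolanda: 10:00–11:00, 11:10–11:20, 14:00–14:10.
Tomás ∩ Pablo ∩ Yolanda ∩ Aarav: 10:00–11:00, 11:10–11:20, 14:00–14:10.
Windows ≥ 30 min: 10:00–11:00.
Earliest such window starts at 10:00.

10:00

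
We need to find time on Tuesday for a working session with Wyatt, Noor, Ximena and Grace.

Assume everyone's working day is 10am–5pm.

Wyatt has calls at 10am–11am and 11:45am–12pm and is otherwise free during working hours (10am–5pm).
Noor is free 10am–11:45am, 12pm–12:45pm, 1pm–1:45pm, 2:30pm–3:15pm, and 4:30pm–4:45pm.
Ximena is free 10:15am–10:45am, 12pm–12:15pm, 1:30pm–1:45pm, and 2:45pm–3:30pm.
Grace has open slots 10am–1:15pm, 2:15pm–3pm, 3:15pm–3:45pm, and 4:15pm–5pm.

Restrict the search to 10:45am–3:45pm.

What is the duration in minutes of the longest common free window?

15 minutes

Wyatt free within 10:00–17:00: 11:00–11:45, 12:00–17:00.
Wyatt ∩ Noor: 11:00–11:45, 12:00–12:45, 13:00–13:45, 14:30–15:15, 16:30–16:45.
Wyatt ∩ Noor ∩ Ximena: 12:00–12:15, 13:30–13:45, 14:45–15:15.
Wyatt ∩ Noor ∩ Ximena ∩ Grace: 12:00–12:15, 14:45–15:00.
Restricted to 10:45–15:45: 12:00–12:15, 14:45–15:00.
Common window lengths: 15, 15 min; longest is 15.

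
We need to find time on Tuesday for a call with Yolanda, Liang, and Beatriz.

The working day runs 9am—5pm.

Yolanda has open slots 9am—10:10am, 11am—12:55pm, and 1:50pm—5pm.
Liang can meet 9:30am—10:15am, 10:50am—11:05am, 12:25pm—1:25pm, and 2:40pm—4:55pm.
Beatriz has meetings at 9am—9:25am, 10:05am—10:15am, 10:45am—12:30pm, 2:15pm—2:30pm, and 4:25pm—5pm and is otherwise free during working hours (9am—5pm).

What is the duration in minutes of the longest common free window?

105 minutes

Beatriz free within 09:00–17:00: 09:25–10:05, 10:15–10:45, 12:30–14:15, 14:30–16:25.
Yolanda ∩ Liang: 09:30–10:10, 11:00–11:05, 12:25–12:55, 14:40–16:55.
Yolanda ∩ Liang ∩ Beatriz: 09:30–10:05, 12:30–12:55, 14:40–16:25.
Common window lengths: 35, 25, 105 min; longest is 105.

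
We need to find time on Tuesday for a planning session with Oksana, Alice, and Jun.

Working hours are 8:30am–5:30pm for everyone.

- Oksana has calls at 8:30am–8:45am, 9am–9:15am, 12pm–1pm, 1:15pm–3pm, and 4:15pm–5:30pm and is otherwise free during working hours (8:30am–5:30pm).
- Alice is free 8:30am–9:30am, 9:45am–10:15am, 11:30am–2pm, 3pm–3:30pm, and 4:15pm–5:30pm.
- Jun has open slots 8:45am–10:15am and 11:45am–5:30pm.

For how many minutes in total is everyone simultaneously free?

120 minutes

Oksana free within 08:30–17:30: 08:45–09:00, 09:15–12:00, 13:00–13:15, 15:00–16:15.
Oksana ∩ Alice: 08:45–09:00, 09:15–09:30, 09:45–10:15, 11:30–12:00, 13:00–13:15, 15:00–15:30.
Oksana ∩ Alice ∩ Jun: 08:45–09:00, 09:15–09:30, 09:45–10:15, 11:45–12:00, 13:00–13:15, 15:00–15:30.
Total common minutes: 15 + 15 + 30 + 15 + 15 + 30 = 120.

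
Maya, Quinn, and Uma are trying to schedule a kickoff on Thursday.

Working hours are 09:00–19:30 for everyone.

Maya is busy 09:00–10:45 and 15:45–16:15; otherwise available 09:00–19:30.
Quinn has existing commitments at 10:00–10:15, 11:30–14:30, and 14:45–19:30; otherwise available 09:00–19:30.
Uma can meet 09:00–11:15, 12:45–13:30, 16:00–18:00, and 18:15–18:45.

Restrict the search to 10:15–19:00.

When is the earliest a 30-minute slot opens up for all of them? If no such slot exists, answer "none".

Maya free within 09:00–19:30: 10:45–15:45, 16:15–19:30.
Quinn free within 09:00–19:30: 09:00–10:00, 10:15–11:30, 14:30–14:45.
Maya ∩ Quinn: 10:45–11:30, 14:30–14:45.
Maya ∩ Quinn ∩ Uma: 10:45–11:15.
Restricted to 10:15–19:00: 10:45–11:15.
Windows ≥ 30 min: 10:45–11:15.
Earliest such window starts at 10:45.

10:45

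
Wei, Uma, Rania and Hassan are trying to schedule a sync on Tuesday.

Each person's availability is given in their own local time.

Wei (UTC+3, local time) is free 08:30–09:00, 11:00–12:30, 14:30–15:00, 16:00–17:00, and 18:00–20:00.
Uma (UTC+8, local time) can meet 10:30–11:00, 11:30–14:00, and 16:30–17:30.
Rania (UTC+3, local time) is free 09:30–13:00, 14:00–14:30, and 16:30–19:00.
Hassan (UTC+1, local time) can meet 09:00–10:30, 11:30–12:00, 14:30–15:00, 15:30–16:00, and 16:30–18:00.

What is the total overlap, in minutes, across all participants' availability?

60 minutes

Wei → UTC: 05:30–06:00, 08:00–09:30, 11:30–12:00, 13:00–14:00, 15:00–17:00.
Uma → UTC: 02:30–03:00, 03:30–06:00, 08:30–09:30.
Rania → UTC: 06:30–10:00, 11:00–11:30, 13:30–16:00.
Hassan → UTC: 08:00–09:30, 10:30–11:00, 13:30–14:00, 14:30–15:00, 15:30–17:00.
Wei ∩ Uma: 05:30–06:00, 08:30–09:30.
Wei ∩ Uma ∩ Rania: 08:30–09:30.
Wei ∩ Uma ∩ Rania ∩ Hassan: 08:30–09:30.
Total common minutes: 60.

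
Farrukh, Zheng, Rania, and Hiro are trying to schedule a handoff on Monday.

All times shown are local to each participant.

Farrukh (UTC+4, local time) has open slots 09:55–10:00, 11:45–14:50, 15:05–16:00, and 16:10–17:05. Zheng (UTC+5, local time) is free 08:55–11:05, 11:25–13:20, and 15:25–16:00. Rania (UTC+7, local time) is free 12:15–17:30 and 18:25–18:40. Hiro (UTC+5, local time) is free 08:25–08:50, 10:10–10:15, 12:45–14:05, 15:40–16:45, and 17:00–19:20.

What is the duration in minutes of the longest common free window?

Farrukh → UTC: 05:55–06:00, 07:45–10:50, 11:05–12:00, 12:10–13:05.
Zheng → UTC: 03:55–06:05, 06:25–08:20, 10:25–11:00.
Rania → UTC: 05:15–10:30, 11:25–11:40.
Hiro → UTC: 03:25–03:50, 05:10–05:15, 07:45–09:05, 10:40–11:45, 12:00–14:20.
Farrukh ∩ Zheng: 05:55–06:00, 07:45–08:20, 10:25–10:50.
Farrukh ∩ Zheng ∩ Rania: 05:55–06:00, 07:45–08:20, 10:25–10:30.
Farrukh ∩ Zheng ∩ Rania ∩ Hiro: 07:45–08:20.
Single common window of 35 minutes.

35 minutes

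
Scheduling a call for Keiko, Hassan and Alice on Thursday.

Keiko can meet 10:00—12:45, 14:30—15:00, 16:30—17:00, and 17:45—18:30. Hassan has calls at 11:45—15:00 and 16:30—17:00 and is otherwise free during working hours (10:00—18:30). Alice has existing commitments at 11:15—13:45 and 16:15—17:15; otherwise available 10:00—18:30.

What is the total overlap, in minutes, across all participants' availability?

Hassan free within 10:00–18:30: 10:00–11:45, 15:00–16:30, 17:00–18:30.
Alice free within 10:00–18:30: 10:00–11:15, 13:45–16:15, 17:15–18:30.
Keiko ∩ Hassan: 10:00–11:45, 17:45–18:30.
Keiko ∩ Hassan ∩ Alice: 10:00–11:15, 17:45–18:30.
Total common minutes: 75 + 45 = 120.

120 minutes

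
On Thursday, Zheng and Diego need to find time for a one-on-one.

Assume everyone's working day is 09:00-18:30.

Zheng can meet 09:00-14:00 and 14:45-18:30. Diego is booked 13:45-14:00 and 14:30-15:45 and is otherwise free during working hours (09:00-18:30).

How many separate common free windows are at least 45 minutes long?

Diego free within 09:00–18:30: 09:00–13:45, 14:00–14:30, 15:45–18:30.
Zheng ∩ Diego: 09:00–13:45, 15:45–18:30.
Windows ≥ 45 min: 09:00–13:45, 15:45–18:30.
That's 2 windows.

2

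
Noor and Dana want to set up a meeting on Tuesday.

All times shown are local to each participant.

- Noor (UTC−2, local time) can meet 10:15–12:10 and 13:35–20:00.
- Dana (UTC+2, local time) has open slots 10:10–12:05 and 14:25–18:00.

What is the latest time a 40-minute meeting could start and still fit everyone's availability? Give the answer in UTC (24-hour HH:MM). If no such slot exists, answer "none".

Noor → UTC: 12:15–14:10, 15:35–22:00.
Dana → UTC: 08:10–10:05, 12:25–16:00.
Noor ∩ Dana: 12:25–14:10, 15:35–16:00.
Windows ≥ 40 min: 12:25–14:10.
Latest start in the last window 12:25–14:10 is 14:10 − 40 min = 13:30.

13:30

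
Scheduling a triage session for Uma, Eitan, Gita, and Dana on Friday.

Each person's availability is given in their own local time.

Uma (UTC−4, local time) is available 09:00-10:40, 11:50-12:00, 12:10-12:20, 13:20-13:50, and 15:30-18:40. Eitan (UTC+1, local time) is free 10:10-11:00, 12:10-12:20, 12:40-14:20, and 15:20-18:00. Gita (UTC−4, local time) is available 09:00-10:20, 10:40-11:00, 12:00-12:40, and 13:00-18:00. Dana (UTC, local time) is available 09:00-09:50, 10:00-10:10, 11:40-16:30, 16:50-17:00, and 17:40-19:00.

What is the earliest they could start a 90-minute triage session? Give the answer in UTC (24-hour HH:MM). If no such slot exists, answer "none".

Uma → UTC: 13:00–14:40, 15:50–16:00, 16:10–16:20, 17:20–17:50, 19:30–22:40.
Eitan → UTC: 09:10–10:00, 11:10–11:20, 11:40–13:20, 14:20–17:00.
Gita → UTC: 13:00–14:20, 14:40–15:00, 16:00–16:40, 17:00–22:00.
Dana → UTC: 09:00–09:50, 10:00–10:10, 11:40–16:30, 16:50–17:00, 17:40–19:00.
Uma ∩ Eitan: 13:00–13:20, 14:20–14:40, 15:50–16:00, 16:10–16:20.
Uma ∩ Eitan ∩ Gita: 13:00–13:20, 16:10–16:20.
Uma ∩ Eitan ∩ Gita ∩ Dana: 13:00–13:20, 16:10–16:20.
Windows ≥ 90 min: (none).

none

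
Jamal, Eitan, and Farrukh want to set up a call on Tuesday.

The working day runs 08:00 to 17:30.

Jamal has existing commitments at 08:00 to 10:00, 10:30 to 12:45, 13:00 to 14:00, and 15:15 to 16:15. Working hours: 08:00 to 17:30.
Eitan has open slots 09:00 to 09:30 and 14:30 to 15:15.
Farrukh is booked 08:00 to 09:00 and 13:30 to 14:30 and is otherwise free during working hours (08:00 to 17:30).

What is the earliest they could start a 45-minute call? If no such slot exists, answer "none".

Jamal free within 08:00–17:30: 10:00–10:30, 12:45–13:00, 14:00–15:15, 16:15–17:30.
Farrukh free within 08:00–17:30: 09:00–13:30, 14:30–17:30.
Jamal ∩ Eitan: 14:30–15:15.
Jamal ∩ Eitan ∩ Farrukh: 14:30–15:15.
Windows ≥ 45 min: 14:30–15:15.
Earliest such window starts at 14:30.

14:30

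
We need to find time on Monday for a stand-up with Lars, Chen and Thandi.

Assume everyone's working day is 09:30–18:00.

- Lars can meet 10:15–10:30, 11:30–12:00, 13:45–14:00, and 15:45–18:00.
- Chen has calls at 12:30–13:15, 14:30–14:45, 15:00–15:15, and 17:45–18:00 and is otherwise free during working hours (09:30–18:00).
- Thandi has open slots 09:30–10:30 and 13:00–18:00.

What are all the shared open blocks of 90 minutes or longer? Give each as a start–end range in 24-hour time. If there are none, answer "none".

15:45–17:45

Chen free within 09:30–18:00: 09:30–12:30, 13:15–14:30, 14:45–15:00, 15:15–17:45.
Lars ∩ Chen: 10:15–10:30, 11:30–12:00, 13:45–14:00, 15:45–17:45.
Lars ∩ Chen ∩ Thandi: 10:15–10:30, 13:45–14:00, 15:45–17:45.
Windows ≥ 90 min: 15:45–17:45.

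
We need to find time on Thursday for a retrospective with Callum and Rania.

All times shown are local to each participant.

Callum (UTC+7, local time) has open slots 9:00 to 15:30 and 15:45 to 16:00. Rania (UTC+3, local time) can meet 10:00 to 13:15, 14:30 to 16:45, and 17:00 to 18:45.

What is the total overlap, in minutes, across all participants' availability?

105 minutes

Callum → UTC: 02:00–08:30, 08:45–09:00.
Rania → UTC: 07:00–10:15, 11:30–13:45, 14:00–15:45.
Callum ∩ Rania: 07:00–08:30, 08:45–09:00.
Total common minutes: 90 + 15 = 105.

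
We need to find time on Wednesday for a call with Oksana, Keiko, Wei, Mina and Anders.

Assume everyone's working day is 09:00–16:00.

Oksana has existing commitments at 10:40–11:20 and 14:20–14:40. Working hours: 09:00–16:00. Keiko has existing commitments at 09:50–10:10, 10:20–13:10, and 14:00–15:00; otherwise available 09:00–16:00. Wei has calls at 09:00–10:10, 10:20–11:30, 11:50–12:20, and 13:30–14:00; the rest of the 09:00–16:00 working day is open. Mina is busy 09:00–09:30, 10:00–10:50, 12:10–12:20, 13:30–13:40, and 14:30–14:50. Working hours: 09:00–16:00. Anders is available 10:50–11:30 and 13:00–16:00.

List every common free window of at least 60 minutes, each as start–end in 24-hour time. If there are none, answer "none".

15:00–16:00

Oksana free within 09:00–16:00: 09:00–10:40, 11:20–14:20, 14:40–16:00.
Keiko free within 09:00–16:00: 09:00–09:50, 10:10–10:20, 13:10–14:00, 15:00–16:00.
Wei free within 09:00–16:00: 10:10–10:20, 11:30–11:50, 12:20–13:30, 14:00–16:00.
Mina free within 09:00–16:00: 09:30–10:00, 10:50–12:10, 12:20–13:30, 13:40–14:30, 14:50–16:00.
Oksana ∩ Keiko: 09:00–09:50, 10:10–10:20, 13:10–14:00, 15:00–16:00.
Oksana ∩ Keiko ∩ Wei: 10:10–10:20, 13:10–13:30, 15:00–16:00.
Oksana ∩ Keiko ∩ Wei ∩ Mina: 13:10–13:30, 15:00–16:00.
Oksana ∩ Keiko ∩ Wei ∩ Mina ∩ Anders: 13:10–13:30, 15:00–16:00.
Windows ≥ 60 min: 15:00–16:00.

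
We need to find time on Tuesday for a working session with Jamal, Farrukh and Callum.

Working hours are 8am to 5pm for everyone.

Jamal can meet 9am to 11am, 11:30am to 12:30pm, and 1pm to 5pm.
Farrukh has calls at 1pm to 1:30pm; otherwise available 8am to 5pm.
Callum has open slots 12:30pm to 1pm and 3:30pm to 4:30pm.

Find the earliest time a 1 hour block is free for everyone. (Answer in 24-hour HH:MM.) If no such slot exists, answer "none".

15:30

Farrukh free within 08:00–17:00: 08:00–13:00, 13:30–17:00.
Jamal ∩ Farrukh: 09:00–11:00, 11:30–12:30, 13:30–17:00.
Jamal ∩ Farrukh ∩ Callum: 15:30–16:30.
Windows ≥ 60 min: 15:30–16:30.
Earliest such window starts at 15:30.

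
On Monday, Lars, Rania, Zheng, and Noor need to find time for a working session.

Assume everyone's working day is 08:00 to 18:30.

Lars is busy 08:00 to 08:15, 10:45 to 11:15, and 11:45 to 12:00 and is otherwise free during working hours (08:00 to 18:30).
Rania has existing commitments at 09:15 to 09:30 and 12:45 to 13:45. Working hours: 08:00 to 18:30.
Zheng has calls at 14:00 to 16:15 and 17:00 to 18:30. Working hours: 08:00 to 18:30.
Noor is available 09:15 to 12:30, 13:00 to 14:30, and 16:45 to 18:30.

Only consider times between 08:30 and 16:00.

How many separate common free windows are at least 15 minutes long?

4

Lars free within 08:00–18:30: 08:15–10:45, 11:15–11:45, 12:00–18:30.
Rania free within 08:00–18:30: 08:00–09:15, 09:30–12:45, 13:45–18:30.
Zheng free within 08:00–18:30: 08:00–14:00, 16:15–17:00.
Lars ∩ Rania: 08:15–09:15, 09:30–10:45, 11:15–11:45, 12:00–12:45, 13:45–18:30.
Lars ∩ Rania ∩ Zheng: 08:15–09:15, 09:30–10:45, 11:15–11:45, 12:00–12:45, 13:45–14:00, 16:15–17:00.
Lars ∩ Rania ∩ Zheng ∩ Noor: 09:30–10:45, 11:15–11:45, 12:00–12:30, 13:45–14:00, 16:45–17:00.
Restricted to 08:30–16:00: 09:30–10:45, 11:15–11:45, 12:00–12:30, 13:45–14:00.
Windows ≥ 15 min: 09:30–10:45, 11:15–11:45, 12:00–12:30, 13:45–14:00.
That's 4 windows.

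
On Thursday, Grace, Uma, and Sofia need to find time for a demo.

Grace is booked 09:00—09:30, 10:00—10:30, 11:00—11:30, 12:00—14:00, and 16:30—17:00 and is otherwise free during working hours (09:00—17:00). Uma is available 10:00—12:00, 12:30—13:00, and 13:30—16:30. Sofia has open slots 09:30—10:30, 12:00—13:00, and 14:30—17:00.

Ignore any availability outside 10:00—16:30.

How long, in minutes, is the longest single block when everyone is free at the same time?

120 minutes

Grace free within 09:00–17:00: 09:30–10:00, 10:30–11:00, 11:30–12:00, 14:00–16:30.
Grace ∩ Uma: 10:30–11:00, 11:30–12:00, 14:00–16:30.
Grace ∩ Uma ∩ Sofia: 14:30–16:30.
Restricted to 10:00–16:30: 14:30–16:30.
Single common window of 120 minutes.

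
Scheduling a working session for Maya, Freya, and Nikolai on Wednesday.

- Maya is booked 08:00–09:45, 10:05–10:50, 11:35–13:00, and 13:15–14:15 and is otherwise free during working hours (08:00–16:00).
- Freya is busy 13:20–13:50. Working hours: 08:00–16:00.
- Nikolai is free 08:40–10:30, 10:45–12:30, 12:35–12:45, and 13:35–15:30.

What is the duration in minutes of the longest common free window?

Maya free within 08:00–16:00: 09:45–10:05, 10:50–11:35, 13:00–13:15, 14:15–16:00.
Freya free within 08:00–16:00: 08:00–13:20, 13:50–16:00.
Maya ∩ Freya: 09:45–10:05, 10:50–11:35, 13:00–13:15, 14:15–16:00.
Maya ∩ Freya ∩ Nikolai: 09:45–10:05, 10:50–11:35, 14:15–15:30.
Common window lengths: 20, 45, 75 min; longest is 75.

75 minutes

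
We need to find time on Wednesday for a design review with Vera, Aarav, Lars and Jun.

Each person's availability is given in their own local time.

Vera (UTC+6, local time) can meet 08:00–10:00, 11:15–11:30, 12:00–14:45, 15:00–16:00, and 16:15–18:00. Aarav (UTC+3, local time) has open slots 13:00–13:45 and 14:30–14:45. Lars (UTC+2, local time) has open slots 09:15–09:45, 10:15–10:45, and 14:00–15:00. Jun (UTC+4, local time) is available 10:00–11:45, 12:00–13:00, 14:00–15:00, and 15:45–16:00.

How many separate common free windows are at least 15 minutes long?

0

Vera → UTC: 02:00–04:00, 05:15–05:30, 06:00–08:45, 09:00–10:00, 10:15–12:00.
Aarav → UTC: 10:00–10:45, 11:30–11:45.
Lars → UTC: 07:15–07:45, 08:15–08:45, 12:00–13:00.
Jun → UTC: 06:00–07:45, 08:00–09:00, 10:00–11:00, 11:45–12:00.
Vera ∩ Aarav: 10:15–10:45, 11:30–11:45.
Vera ∩ Aarav ∩ Lars: (none).
Vera ∩ Aarav ∩ Lars ∩ Jun: (none).
Windows ≥ 15 min: (none).
That's 0 windows.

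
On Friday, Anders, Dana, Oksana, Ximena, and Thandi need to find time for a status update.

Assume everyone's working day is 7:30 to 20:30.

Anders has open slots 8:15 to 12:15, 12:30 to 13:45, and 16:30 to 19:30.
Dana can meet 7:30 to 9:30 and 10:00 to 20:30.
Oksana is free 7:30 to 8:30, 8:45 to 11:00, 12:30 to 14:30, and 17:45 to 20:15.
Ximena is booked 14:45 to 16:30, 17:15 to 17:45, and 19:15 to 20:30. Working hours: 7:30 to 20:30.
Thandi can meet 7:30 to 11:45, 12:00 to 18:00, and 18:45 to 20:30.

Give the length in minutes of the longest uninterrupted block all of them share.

75 minutes

Ximena free within 07:30–20:30: 07:30–14:45, 16:30–17:15, 17:45–19:15.
Anders ∩ Dana: 08:15–09:30, 10:00–12:15, 12:30–13:45, 16:30–19:30.
Anders ∩ Dana ∩ Oksana: 08:15–08:30, 08:45–09:30, 10:00–11:00, 12:30–13:45, 17:45–19:30.
Anders ∩ Dana ∩ Oksana ∩ Ximena: 08:15–08:30, 08:45–09:30, 10:00–11:00, 12:30–13:45, 17:45–19:15.
Anders ∩ Dana ∩ Oksana ∩ Ximena ∩ Thandi: 08:15–08:30, 08:45–09:30, 10:00–11:00, 12:30–13:45, 17:45–18:00, 18:45–19:15.
Common window lengths: 15, 45, 60, 75, 15, 30 min; longest is 75.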